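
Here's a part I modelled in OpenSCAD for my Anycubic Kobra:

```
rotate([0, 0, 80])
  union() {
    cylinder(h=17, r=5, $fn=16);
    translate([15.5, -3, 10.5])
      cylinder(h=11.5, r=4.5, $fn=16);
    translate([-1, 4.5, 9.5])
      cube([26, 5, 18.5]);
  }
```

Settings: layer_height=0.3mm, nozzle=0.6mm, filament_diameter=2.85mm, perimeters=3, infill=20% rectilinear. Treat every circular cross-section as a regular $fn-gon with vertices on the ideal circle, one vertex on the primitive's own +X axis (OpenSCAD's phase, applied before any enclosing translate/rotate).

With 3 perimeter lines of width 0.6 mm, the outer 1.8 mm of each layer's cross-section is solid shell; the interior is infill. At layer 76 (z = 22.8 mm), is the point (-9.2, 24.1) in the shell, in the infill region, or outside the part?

At z = 22.8 mm: the cylinder is not intersected at this z (z outside [0, 17]); the cylinder at (15.5, -3) is absent (z outside [10.5, 22]); the 26×5 cube at (-1, 4.5) contributes its full rectangle; Taking the union: only the 26×5 cube at (-1, 4.5) is present, so the union is just that shape — 1 connected region; (rotated 80° about Z; rotation is an isometry so areas/perimeters/island counts are preserved). Overall, the cross-section is a single solid region. Undo the 80° rotation: the query point maps to (22.136, 13.245) in the un-rotated model frame. The nearest boundary edge runs (25.00, 9.50)→(-1.00, 9.50); distance from the point to it = 3.75 mm. The point is not inside any of the regions above, so it lies outside the cross-section (3.75 mm from the nearest boundary).

outside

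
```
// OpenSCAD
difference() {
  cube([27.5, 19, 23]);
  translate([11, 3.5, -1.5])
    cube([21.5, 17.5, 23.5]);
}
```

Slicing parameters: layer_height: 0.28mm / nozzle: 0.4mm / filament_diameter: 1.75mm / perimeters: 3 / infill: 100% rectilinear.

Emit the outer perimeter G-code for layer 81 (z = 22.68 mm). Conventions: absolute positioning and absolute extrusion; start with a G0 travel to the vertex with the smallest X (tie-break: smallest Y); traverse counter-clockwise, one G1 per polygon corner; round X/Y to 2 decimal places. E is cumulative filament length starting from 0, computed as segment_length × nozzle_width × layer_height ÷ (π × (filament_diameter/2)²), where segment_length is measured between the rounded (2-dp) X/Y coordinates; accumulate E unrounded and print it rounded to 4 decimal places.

G0 X0.00 Y0.00 Z22.68
G1 X27.50 Y0.00 E1.2805
G1 X27.50 Y19.00 E2.1652
G1 X0.00 Y19.00 E3.4457
G1 X0.00 Y0.00 E4.3305

At z = 22.68 mm: the cube (footprint 27.5×19) is included at this height; the cube at (11, 3.5) is absent (z outside [-1.5, 22]); Subtracting the remaining from the first: none of the subtracted shapes is present at this height, so the 27.5×19 cube is unchanged — 1 connected region. The outline is a single polygon with 4 vertices. Extrusion per mm of travel: 0.4 × 0.28 / (π × 0.875²) = 0.046564. Accumulating E over each segment gives final E = 4.3305.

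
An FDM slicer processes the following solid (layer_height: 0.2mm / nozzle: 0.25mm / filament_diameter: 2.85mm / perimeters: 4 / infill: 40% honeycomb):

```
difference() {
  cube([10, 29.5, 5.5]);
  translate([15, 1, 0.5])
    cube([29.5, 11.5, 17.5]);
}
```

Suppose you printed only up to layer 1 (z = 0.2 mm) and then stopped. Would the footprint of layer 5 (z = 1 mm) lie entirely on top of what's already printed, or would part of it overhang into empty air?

entirely on top

Compare the two slices. At z = 0.2: the 10×29.5 cube contributes its full rectangle (area 295.00 mm²); the cube at (15, 1) is absent (z outside [0.5, 18]); Subtracting the remaining from the first: none of the subtracted shapes is present at this height, so the 10×29.5 cube is unchanged — area = 295.00 mm². At z = 1: the cube (footprint 10×29.5) is included at this height (area 295.00 mm²); the cube at (15, 1) (footprint 29.5×11.5) is included at this height (area 339.25 mm²); After the difference (first − rest): starting from the 10×29.5 cube (295.00 mm²), the 29.5×11.5 cube at (15, 1) misses the remaining region (no effect) — area = 295.00 mm². Checking containment: the cross-section at z = 1 is a subset of the cross-section at z = 0.2.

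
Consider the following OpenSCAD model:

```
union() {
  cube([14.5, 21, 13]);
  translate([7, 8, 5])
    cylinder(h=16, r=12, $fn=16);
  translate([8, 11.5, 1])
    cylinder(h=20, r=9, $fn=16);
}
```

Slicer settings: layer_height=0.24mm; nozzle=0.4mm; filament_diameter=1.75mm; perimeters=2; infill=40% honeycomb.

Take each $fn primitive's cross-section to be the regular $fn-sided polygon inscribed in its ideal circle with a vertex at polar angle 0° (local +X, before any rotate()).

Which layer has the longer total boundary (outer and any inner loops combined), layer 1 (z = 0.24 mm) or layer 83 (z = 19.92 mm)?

layer 83 (z = 19.92 mm)

Layer 1 (z = 0.24): the cube is present — its section is the full 14.5×21 rectangle (perimeter 71.00 mm); the cylinder at (7, 8) does not reach this height (z outside [5, 21]); the cylinder at (8, 11.5) is not intersected at this z (z outside [1, 21]); Combining (union): only the 14.5×21 cube is present, so the union is just that shape — boundary = 71.00 mm. So its perimeter = 71.00 mm. Layer 83 (z = 19.92): the cube is not intersected at this z (z outside [0, 13]); the cylinder at (7, 8): section is a regular 16-gon, circumradius r=12 (perimeter = 2·16·12.000·sin(180°/16) = 74.91 mm); the r=9 cylinder at (8, 11.5) gives a regular 16-gon of circumradius 9 (constant along its height) (perimeter = 2·16·9.000·sin(180°/16) = 56.19 mm); Taking the union: the regions partially overlap (shared area 242.16 mm²), so the edge portions inside another operand are dropped and the merged outline is re-measured after clipping — boundary = 75.51 mm. So its perimeter = 75.51 mm. Layer 83 is larger (75.51 vs 71.00 mm).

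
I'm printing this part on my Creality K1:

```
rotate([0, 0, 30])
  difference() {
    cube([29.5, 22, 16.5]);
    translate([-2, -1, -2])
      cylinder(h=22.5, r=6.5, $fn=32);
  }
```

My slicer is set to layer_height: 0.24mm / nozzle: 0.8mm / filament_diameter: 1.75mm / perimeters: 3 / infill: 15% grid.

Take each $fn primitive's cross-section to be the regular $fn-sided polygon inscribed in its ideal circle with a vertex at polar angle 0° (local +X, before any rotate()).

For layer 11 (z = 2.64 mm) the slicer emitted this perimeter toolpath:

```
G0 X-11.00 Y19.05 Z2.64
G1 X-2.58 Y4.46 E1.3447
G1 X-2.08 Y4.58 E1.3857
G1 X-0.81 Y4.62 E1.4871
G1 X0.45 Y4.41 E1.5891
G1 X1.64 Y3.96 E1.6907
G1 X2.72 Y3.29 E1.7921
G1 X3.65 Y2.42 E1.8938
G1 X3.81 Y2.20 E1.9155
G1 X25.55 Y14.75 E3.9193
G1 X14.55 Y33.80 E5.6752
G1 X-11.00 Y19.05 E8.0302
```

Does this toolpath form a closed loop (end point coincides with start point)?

yes

Start point (G0): (-11.00, 19.05). End point (last G1): the path returns to the start — closed.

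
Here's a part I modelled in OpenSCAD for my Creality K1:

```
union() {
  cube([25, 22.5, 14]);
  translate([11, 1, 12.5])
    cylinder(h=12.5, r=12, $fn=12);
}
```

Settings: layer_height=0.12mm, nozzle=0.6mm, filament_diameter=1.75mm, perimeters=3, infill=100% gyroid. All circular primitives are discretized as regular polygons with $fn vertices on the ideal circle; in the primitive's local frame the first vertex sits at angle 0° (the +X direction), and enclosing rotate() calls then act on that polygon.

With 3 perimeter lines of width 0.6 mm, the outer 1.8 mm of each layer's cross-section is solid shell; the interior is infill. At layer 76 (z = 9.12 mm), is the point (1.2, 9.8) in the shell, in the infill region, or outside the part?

At z = 9.12 mm: the cube (footprint 25×22.5) is included at this height; the cylinder at (11, 1) is not intersected at this z (z outside [12.5, 25]); Combining (union): only the 25×22.5 cube is present, so the union is just that shape — 1 connected region. Overall, the cross-section is a single solid region. The nearest boundary edge runs (0.00, 22.50)→(0.00, 0.00); distance from the point to it = 1.20 mm. The point is inside the cross-section, 1.20 mm from the nearest boundary — within the 1.8 mm shell band (3 × 0.6).

shell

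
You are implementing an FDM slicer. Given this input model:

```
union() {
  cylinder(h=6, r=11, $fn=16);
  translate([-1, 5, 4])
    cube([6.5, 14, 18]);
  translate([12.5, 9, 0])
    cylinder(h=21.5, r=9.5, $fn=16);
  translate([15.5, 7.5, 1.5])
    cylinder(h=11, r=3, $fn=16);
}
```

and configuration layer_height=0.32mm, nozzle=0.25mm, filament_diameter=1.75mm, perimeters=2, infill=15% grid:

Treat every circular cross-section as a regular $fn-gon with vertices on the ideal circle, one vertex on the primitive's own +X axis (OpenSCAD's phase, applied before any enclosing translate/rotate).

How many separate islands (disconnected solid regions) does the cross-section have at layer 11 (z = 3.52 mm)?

1

At z = 3.52 mm: the r=11 cylinder contributes a regular 16-gon of circumradius 11; the cube at (-1, 5) does not reach this height (z outside [4, 22]); the r=9.5 cylinder at (12.5, 9) contributes a regular 16-gon of circumradius 9.5; the r=3 cylinder at (15.5, 7.5) contributes a regular 16-gon of circumradius 3; Merging all regions: the regions partially overlap (shared area 70.91 mm²), so overlapping operands fuse into one piece — 1 connected region. Overall, the cross-section is a single solid region. Island count = 1.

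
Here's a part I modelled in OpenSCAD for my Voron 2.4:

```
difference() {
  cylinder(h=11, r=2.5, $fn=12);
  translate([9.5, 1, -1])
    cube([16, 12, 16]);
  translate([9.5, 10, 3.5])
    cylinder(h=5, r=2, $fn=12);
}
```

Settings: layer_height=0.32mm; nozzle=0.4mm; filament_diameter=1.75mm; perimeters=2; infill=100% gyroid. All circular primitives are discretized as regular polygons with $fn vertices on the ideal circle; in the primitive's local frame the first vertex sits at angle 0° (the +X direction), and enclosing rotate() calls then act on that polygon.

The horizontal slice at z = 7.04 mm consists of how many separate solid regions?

At z = 7.04 mm: the r=2.5 cylinder gives a regular 12-gon of circumradius 2.5 (constant along its height); the cube at (9.5, 1) (footprint 16×12) is included at this height; the r=2 cylinder at (9.5, 10) gives a regular 12-gon of circumradius 2 (constant along its height); Subtracting the remaining from the first: starting from the r=2.5 cylinder, the 16×12 cube at (9.5, 1) misses the remaining region (no effect); the r=2 cylinder at (9.5, 10) misses the remaining region (no effect) — 1 connected region. The result has 1 disconnected region.

1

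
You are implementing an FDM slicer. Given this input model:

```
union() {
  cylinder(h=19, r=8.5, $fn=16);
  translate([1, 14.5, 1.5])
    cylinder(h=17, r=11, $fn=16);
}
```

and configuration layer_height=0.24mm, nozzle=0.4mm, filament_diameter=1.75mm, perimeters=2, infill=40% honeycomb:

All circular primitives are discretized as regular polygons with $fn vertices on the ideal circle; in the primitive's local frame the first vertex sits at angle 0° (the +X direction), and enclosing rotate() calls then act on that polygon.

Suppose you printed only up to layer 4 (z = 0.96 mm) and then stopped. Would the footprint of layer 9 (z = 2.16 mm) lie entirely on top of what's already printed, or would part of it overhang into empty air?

Compare the two slices. At z = 0.96: the r=8.5 cylinder contributes a regular 16-gon of circumradius 8.5 (area = (16/2)·8.500²·sin(360°/16) = 221.19 mm²); the cylinder at (1, 14.5) is not intersected at this z (z outside [1.5, 18.5]); Merging all regions: only the r=8.5 cylinder is present, so the union is just that shape — area = 221.19 mm². At z = 2.16: the r=8.5 cylinder gives a regular 16-gon of circumradius 8.5 (constant along its height) (area = (16/2)·8.500²·sin(360°/16) = 221.19 mm²); the r=11 cylinder at (1, 14.5) contributes a regular 16-gon of circumradius 11 (area = (16/2)·11.000²·sin(360°/16) = 370.44 mm²); Taking the union: the regions partially overlap — summed areas 591.63 mm² minus the doubly-counted overlap 40.29 mm² gives 551.34 mm² — area = 551.34 mm². Checking containment: at z = 2.16 the cross-section extends beyond the z = 0.96 cross-section by about 330.15 mm².

part overhangs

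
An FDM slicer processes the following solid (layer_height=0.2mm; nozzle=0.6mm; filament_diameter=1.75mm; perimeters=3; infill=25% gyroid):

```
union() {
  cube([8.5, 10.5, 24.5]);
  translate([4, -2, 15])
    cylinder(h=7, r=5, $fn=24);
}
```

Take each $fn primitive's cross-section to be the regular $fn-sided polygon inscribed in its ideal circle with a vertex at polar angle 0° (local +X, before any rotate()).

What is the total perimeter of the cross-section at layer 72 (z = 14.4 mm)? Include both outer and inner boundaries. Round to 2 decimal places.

38.00 mm

At z = 14.4 mm: the cube (footprint 8.5×10.5) is included at this height (perimeter 38.00 mm); the cylinder at (4, -2) is not intersected at this z (z outside [15, 22]); Combining (union): only the 8.5×10.5 cube is present, so the union is just that shape — boundary = 38.00 mm. Overall, the cross-section is a single solid region. Total boundary length (outer) = 38.00 mm.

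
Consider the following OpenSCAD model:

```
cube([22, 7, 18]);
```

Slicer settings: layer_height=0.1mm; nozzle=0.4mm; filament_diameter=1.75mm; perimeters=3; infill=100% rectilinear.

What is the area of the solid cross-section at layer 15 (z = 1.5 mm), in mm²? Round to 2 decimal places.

154.00 mm²

At z = 1.5 mm: the 22×7 cube contributes its full rectangle (area 154.00 mm²). Overall, the cross-section is a single solid region. Net area = 154.00 mm².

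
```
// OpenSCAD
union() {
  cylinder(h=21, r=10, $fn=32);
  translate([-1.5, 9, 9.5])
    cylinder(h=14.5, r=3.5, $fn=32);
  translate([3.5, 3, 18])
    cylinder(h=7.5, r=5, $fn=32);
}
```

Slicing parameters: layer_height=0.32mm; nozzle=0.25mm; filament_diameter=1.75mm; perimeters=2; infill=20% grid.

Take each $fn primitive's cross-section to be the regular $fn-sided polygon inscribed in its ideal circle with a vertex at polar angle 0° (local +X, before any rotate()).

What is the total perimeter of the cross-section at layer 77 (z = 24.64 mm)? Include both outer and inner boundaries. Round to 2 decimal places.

31.37 mm

At z = 24.64 mm: the cylinder is absent (z outside [0, 21]); the cylinder at (-1.5, 9) does not reach this height (z outside [9.5, 24]); the r=5 cylinder at (3.5, 3) gives a regular 32-gon of circumradius 5 (constant along its height) (perimeter = 2·32·5.000·sin(180°/32) = 31.37 mm); Taking the union: only the r=5 cylinder at (3.5, 3) is present, so the union is just that shape — boundary = 31.37 mm. Overall, the cross-section is a single solid region. Total boundary length (outer) = 31.37 mm.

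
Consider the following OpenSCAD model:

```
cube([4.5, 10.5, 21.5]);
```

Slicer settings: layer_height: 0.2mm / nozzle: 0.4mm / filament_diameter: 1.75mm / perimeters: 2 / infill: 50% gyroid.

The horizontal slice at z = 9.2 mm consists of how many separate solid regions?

1

At z = 9.2 mm: the cube (footprint 4.5×10.5) is included at this height. The result has 1 disconnected region.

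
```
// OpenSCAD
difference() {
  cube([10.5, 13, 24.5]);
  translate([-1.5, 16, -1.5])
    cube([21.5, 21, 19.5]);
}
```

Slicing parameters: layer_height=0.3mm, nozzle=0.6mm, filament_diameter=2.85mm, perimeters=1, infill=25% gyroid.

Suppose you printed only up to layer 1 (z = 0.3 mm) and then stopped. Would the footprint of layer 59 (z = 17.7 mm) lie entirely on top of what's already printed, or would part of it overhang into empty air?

Compare the two slices. At z = 0.3: the cube is present — its section is the full 10.5×13 rectangle (area 136.50 mm²); the cube at (-1.5, 16) is present — its section is the full 21.5×21 rectangle (area 451.50 mm²); After the difference (first − rest): starting from the 10.5×13 cube (136.50 mm²), the 21.5×21 cube at (-1.5, 16) misses the remaining region (no effect) — area = 136.50 mm². At z = 17.7: the cube (footprint 10.5×13) is included at this height (area 136.50 mm²); the 21.5×21 cube at (-1.5, 16) contributes its full rectangle (area 451.50 mm²); Taking the first minus the rest: starting from the 10.5×13 cube (136.50 mm²), the 21.5×21 cube at (-1.5, 16) misses the remaining region (no effect) — area = 136.50 mm². Checking containment: the cross-section at z = 17.7 is a subset of the cross-section at z = 0.3.

entirely on top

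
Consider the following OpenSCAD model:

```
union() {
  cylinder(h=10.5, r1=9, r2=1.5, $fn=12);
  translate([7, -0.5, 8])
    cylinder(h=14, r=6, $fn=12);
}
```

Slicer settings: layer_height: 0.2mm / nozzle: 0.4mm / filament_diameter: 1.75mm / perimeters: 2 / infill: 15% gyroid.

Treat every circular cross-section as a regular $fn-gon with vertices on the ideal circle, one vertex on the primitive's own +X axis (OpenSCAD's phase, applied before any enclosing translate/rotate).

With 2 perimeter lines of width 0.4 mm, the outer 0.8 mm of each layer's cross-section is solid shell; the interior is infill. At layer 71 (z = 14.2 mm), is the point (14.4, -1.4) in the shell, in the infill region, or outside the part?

At z = 14.2 mm: the cone is absent (z outside [0, 10.5]); the cylinder at (7, -0.5): section is a regular 12-gon, circumradius r=6; Merging all regions: only the r=6 cylinder at (7, -0.5) is present, so the union is just that shape — 1 connected region. Overall, the cross-section is a single solid region. The nearest boundary edge runs (12.20, -3.50)→(13.00, -0.50); distance from the point to it = 1.59 mm. The point is not inside any of the regions above, so it lies outside the cross-section (1.59 mm from the nearest boundary).

outside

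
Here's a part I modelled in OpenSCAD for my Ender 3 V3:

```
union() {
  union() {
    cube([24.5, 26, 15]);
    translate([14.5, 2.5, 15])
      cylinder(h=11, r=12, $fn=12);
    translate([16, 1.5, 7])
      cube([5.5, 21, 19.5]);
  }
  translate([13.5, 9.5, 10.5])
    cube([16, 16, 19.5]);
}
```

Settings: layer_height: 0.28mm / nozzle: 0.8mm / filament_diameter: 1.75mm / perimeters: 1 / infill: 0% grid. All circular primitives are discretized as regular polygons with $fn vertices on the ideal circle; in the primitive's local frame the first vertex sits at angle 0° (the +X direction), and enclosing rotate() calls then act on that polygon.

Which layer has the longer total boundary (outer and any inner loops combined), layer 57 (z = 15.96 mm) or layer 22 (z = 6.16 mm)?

layer 57 (z = 15.96 mm)

Layer 57 (z = 15.96): the cube is absent (z outside [0, 15]); the r=12 cylinder at (14.5, 2.5) gives a regular 12-gon of circumradius 12 (constant along its height) (perimeter = 2·12·12.000·sin(180°/12) = 74.54 mm); the cube at (16, 1.5) is present — its section is the full 5.5×21 rectangle (perimeter 53.00 mm); Combining (union): the regions partially overlap (shared area 64.87 mm²), so the edge portions inside another operand are dropped and the merged outline is re-measured after clipping — boundary = 92.98 mm; the cube at (13.5, 9.5) (footprint 16×16) is included at this height (perimeter 64.00 mm); Taking the union: the regions partially overlap (shared area 86.43 mm²), so the edge portions inside another operand are dropped and the merged outline is re-measured after clipping — boundary = 111.37 mm. So its perimeter = 111.37 mm. Layer 22 (z = 6.16): the cube is present — its section is the full 24.5×26 rectangle (perimeter 101.00 mm); the cylinder at (14.5, 2.5) is not intersected at this z (z outside [15, 26]); the cube at (16, 1.5) is not intersected at this z (z outside [7, 26.5]); Taking the union: only the 24.5×26 cube is present, so the union is just that shape — boundary = 101.00 mm; the cube at (13.5, 9.5) is absent (z outside [10.5, 30]); Merging all regions: only that combined region is present, so the union is just that shape — boundary = 101.00 mm. So its perimeter = 101.00 mm. Layer 57 is larger (111.37 vs 101.00 mm).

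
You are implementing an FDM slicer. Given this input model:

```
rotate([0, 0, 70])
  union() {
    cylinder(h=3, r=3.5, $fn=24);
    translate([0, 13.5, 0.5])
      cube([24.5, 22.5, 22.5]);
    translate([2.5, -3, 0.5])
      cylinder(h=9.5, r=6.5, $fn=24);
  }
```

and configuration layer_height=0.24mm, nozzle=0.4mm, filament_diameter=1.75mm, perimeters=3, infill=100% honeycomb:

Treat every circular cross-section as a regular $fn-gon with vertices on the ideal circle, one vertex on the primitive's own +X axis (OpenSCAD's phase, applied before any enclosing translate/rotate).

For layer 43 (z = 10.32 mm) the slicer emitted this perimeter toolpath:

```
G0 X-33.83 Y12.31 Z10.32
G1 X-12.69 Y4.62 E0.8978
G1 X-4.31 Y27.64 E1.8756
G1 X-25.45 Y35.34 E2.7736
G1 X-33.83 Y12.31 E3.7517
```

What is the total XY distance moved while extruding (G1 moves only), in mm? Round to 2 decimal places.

94.00 mm

Sum the Euclidean lengths of each G1 segment: total = 94.00 mm.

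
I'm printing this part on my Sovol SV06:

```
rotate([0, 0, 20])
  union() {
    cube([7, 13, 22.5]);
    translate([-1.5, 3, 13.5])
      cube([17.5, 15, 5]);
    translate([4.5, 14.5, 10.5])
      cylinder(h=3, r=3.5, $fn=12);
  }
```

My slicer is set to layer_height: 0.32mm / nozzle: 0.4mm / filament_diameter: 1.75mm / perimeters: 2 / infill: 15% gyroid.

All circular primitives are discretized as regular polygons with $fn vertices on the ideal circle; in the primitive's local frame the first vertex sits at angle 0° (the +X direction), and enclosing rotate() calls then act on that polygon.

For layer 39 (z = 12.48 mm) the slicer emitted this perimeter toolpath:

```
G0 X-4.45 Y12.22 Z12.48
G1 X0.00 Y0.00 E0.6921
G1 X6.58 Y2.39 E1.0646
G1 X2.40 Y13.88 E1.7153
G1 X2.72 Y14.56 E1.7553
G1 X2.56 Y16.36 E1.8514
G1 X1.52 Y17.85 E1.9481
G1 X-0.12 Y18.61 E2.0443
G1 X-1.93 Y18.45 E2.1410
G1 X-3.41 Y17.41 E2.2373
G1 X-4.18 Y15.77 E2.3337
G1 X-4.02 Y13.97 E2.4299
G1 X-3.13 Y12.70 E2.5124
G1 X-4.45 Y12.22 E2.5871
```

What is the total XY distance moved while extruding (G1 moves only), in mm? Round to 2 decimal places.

48.62 mm

Sum the Euclidean lengths of each G1 segment: total = 48.62 mm.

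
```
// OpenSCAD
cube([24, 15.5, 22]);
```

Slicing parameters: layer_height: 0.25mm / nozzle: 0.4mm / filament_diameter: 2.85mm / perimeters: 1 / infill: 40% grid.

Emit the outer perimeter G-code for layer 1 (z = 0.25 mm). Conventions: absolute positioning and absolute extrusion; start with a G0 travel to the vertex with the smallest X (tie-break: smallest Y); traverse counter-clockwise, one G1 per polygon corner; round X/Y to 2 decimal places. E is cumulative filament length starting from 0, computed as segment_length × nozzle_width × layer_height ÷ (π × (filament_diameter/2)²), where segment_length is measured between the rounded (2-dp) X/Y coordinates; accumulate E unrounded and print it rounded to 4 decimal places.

At z = 0.25 mm: the cube is present — its section is the full 24×15.5 rectangle. The outline is a single polygon with 4 vertices. Extrusion per mm of travel: 0.4 × 0.25 / (π × 1.425²) = 0.015675. Accumulating E over each segment gives final E = 1.2384.

G0 X0.00 Y0.00 Z0.25
G1 X24.00 Y0.00 E0.3762
G1 X24.00 Y15.50 E0.6192
G1 X0.00 Y15.50 E0.9954
G1 X0.00 Y0.00 E1.2384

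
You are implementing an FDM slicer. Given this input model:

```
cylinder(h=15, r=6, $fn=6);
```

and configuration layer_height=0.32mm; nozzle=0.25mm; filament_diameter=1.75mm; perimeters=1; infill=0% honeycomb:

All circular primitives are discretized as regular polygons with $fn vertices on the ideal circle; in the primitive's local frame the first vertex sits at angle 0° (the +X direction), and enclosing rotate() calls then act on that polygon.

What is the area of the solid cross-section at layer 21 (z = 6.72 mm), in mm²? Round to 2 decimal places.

93.53 mm²

At z = 6.72 mm: the cylinder: section is a regular 6-gon, circumradius r=6 (area = (6/2)·6.000²·sin(360°/6) = 93.53 mm²). Overall, the cross-section is a single solid region. Net area = 93.53 mm².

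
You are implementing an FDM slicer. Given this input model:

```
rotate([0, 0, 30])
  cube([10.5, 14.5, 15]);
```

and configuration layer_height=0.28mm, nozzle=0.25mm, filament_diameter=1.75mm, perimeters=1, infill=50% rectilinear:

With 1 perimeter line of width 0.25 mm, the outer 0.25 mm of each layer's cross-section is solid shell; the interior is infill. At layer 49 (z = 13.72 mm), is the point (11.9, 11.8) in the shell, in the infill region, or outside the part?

outside

At z = 13.72 mm: the cube is present — its section is the full 10.5×14.5 rectangle; (whole slice rotated 30° about Z — lengths, areas and connectivity unchanged). Overall, the cross-section is a single solid region. Undo the 30° rotation: the query point maps to (16.206, 4.269) in the un-rotated model frame. The nearest boundary edge runs (10.50, 0.00)→(10.50, 14.50); distance from the point to it = 5.71 mm. The point is not inside any of the regions above, so it lies outside the cross-section (5.71 mm from the nearest boundary).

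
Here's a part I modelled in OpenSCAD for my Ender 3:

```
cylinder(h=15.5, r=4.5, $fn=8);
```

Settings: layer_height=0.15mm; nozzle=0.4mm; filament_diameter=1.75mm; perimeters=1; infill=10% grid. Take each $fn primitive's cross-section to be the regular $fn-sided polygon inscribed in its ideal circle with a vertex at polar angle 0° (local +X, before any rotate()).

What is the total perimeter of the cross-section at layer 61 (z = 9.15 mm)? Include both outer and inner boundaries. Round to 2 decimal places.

At z = 9.15 mm: the r=4.5 cylinder gives a regular 8-gon of circumradius 4.5 (constant along its height) (perimeter = 2·8·4.500·sin(180°/8) = 27.55 mm). Overall, the cross-section is a single solid region. Total boundary length (outer) = 27.55 mm.

27.55 mm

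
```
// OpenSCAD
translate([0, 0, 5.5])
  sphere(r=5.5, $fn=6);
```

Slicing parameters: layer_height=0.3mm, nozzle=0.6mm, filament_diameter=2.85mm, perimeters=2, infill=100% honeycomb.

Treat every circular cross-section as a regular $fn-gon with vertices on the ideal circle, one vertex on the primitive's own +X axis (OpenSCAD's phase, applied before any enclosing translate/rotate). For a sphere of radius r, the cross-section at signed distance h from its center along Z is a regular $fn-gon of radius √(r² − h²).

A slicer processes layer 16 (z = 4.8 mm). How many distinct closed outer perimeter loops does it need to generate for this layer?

1

At z = 4.8 mm: the r=5.5 sphere slices to a regular 6-gon of circumradius 5.455 (√(r²−h²) with h=0.7 from center). The result has 1 disconnected region.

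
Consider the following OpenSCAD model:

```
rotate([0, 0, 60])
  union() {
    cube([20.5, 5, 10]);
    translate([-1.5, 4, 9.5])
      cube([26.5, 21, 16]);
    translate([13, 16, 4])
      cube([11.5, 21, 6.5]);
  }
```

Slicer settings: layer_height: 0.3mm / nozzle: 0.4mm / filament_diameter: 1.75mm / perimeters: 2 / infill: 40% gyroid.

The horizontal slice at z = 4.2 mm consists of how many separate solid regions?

At z = 4.2 mm: the cube (footprint 20.5×5) is included at this height; the cube at (-1.5, 4) is not intersected at this z (z outside [9.5, 25.5]); the cube at (13, 16) (footprint 11.5×21) is included at this height; Merging all regions: the 2 present regions are separate (no shared area or edge), so areas and boundary lengths simply add and each stays a separate island — 2 connected regions; (rotated 60° about Z; rotation is an isometry so areas/perimeters/island counts are preserved). The result has 2 disconnected regions.

2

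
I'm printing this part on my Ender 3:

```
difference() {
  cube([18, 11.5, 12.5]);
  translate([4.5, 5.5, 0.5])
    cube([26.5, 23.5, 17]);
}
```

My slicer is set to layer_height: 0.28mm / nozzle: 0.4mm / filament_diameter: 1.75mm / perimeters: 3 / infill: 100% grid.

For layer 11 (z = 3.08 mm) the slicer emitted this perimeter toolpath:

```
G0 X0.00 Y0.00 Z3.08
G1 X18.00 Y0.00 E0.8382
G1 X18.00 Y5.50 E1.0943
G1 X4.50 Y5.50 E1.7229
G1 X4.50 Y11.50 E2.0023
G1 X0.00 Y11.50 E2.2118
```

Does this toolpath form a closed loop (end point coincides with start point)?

Start point (G0): (0.00, 0.00). End point (last G1): the path does not return to the start — open.

no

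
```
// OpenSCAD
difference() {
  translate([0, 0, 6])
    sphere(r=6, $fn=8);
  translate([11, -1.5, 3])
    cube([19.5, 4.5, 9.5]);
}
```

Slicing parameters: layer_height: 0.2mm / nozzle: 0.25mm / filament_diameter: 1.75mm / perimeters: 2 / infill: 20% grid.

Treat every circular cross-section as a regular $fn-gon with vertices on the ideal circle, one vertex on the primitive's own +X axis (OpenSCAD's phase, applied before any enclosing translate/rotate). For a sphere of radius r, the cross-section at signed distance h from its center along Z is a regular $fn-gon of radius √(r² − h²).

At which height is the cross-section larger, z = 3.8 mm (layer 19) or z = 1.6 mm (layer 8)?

layer 19 (z = 3.8 mm)

Layer 19 (z = 3.8): the r=6 sphere contributes a regular 8-gon of circumradius √(6²−2.2²) = 5.582 (area = (8/2)·5.582²·sin(360°/8) = 88.13 mm²); the cube at (11, -1.5) is present — its section is the full 19.5×4.5 rectangle (area 87.75 mm²); Taking the first minus the rest: starting from the r=6 sphere (88.13 mm²), the 19.5×4.5 cube at (11, -1.5) misses the remaining region (no effect) — area = 88.13 mm². So its area = 88.13 mm². Layer 8 (z = 1.6): the sphere: section is a regular 8-gon, circumradius = √(r²−h²) = √(6²−4.4²) = 4.079 (area = (8/2)·4.079²·sin(360°/8) = 47.07 mm²); the cube at (11, -1.5) is absent (z outside [3, 12.5]); After the difference (first − rest): none of the subtracted shapes is present at this height, so the r=6 sphere is unchanged — area = 47.07 mm². So its area = 47.07 mm². Layer 19 is larger (88.13 vs 47.07 mm²).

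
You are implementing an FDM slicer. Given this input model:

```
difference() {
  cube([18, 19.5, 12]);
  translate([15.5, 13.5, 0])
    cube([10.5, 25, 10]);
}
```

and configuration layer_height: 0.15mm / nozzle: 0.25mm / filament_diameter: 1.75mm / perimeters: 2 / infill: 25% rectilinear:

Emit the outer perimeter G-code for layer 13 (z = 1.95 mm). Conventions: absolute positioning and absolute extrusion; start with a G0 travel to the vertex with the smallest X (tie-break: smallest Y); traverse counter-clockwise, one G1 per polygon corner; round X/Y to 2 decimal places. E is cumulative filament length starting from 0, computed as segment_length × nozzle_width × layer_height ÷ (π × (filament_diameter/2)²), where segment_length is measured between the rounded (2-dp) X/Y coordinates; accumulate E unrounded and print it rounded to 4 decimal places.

At z = 1.95 mm: the cube is present — its section is the full 18×19.5 rectangle; the 10.5×25 cube at (15.5, 13.5) contributes its full rectangle; Subtracting the remaining from the first: starting from the 18×19.5 cube, the 10.5×25 cube at (15.5, 13.5) partially overlaps it — only the 15.00 mm² overlap (of its 262.50 mm²) is removed, clipping the outline — 1 connected region. The outline is a single polygon with 6 vertices. Extrusion per mm of travel: 0.25 × 0.15 / (π × 0.875²) = 0.015591. Accumulating E over each segment gives final E = 1.1693.

G0 X0.00 Y0.00 Z1.95
G1 X18.00 Y0.00 E0.2806
G1 X18.00 Y13.50 E0.4911
G1 X15.50 Y13.50 E0.5301
G1 X15.50 Y19.50 E0.6236
G1 X0.00 Y19.50 E0.8653
G1 X0.00 Y0.00 E1.1693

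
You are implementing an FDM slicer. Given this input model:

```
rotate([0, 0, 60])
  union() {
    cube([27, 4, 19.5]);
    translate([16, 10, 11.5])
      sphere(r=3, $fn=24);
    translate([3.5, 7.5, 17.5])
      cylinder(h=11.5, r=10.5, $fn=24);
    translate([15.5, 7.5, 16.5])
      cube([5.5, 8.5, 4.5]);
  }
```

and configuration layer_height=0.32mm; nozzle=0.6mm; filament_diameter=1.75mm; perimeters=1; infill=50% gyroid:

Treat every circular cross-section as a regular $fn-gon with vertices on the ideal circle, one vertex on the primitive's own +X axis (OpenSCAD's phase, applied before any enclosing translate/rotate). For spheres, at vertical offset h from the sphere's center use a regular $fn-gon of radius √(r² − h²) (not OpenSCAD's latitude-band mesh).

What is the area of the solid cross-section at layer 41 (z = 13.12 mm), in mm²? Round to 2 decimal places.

127.80 mm²

At z = 13.12 mm: the cube is present — its section is the full 27×4 rectangle (area 108.00 mm²); the r=3 sphere at (16, 10) contributes a regular 24-gon of circumradius √(3²−1.62²) = 2.525 (area = (24/2)·2.525²·sin(360°/24) = 19.80 mm²); the cylinder at (3.5, 7.5) is not intersected at this z (z outside [17.5, 29]); the cube at (15.5, 7.5) does not reach this height (z outside [16.5, 21]); Taking the union: the 2 present regions are separate (no shared area or edge), so areas and boundary lengths simply add and each stays a separate island — area = 127.80 mm²; (whole slice rotated 60° about Z — lengths, areas and connectivity unchanged). Overall, the cross-section has 2 separate islands. Net area = 127.80 mm².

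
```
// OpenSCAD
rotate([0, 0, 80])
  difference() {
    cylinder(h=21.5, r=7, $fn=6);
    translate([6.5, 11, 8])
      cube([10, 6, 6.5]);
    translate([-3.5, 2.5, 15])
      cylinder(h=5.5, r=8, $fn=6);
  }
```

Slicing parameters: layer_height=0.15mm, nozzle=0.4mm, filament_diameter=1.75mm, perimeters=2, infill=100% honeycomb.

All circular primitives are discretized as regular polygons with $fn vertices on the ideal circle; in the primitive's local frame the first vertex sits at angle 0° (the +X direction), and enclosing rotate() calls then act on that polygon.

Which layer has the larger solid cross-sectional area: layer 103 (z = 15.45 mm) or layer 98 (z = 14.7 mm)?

layer 98 (z = 14.7 mm)

Layer 103 (z = 15.45): the r=7 cylinder contributes a regular 6-gon of circumradius 7 (area = (6/2)·7.000²·sin(360°/6) = 127.31 mm²); the cube at (6.5, 11) is absent (z outside [8, 14.5]); the r=8 cylinder at (-3.5, 2.5) contributes a regular 6-gon of circumradius 8 (area = (6/2)·8.000²·sin(360°/6) = 166.28 mm²); Subtracting the remaining from the first: starting from the r=7 cylinder (127.31 mm²), the r=8 cylinder at (-3.5, 2.5) partially overlaps it — only the 86.85 mm² overlap (of its 166.28 mm²) is removed, clipping the outline — area = 40.46 mm²; (whole slice rotated 80° about Z — lengths, areas and connectivity unchanged). So its area = 40.46 mm². Layer 98 (z = 14.7): the r=7 cylinder gives a regular 6-gon of circumradius 7 (constant along its height) (area = (6/2)·7.000²·sin(360°/6) = 127.31 mm²); the cube at (6.5, 11) is not intersected at this z (z outside [8, 14.5]); the cylinder at (-3.5, 2.5) is absent (z outside [15, 20.5]); After the difference (first − rest): none of the subtracted shapes is present at this height, so the r=7 cylinder is unchanged — area = 127.31 mm²; (rotated 80° about Z; rotation is an isometry so areas/perimeters/island counts are preserved). So its area = 127.31 mm². Layer 98 is larger (127.31 vs 40.46 mm²).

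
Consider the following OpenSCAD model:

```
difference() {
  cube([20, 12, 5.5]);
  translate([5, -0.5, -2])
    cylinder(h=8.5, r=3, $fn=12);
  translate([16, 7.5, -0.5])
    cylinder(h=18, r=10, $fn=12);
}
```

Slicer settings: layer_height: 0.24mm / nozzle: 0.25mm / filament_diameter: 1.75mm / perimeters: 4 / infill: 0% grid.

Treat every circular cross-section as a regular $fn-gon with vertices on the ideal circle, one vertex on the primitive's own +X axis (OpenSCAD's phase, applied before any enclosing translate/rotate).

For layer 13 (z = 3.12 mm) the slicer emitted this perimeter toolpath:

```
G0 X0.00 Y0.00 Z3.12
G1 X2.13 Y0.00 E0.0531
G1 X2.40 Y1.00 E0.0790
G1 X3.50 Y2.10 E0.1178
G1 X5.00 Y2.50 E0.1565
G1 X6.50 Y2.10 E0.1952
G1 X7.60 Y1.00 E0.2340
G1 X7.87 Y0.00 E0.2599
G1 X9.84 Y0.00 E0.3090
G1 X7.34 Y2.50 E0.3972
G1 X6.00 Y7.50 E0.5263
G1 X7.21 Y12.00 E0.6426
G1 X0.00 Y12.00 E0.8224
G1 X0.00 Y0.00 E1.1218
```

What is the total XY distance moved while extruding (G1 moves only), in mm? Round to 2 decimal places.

44.97 mm

Sum the Euclidean lengths of each G1 segment: total = 44.97 mm.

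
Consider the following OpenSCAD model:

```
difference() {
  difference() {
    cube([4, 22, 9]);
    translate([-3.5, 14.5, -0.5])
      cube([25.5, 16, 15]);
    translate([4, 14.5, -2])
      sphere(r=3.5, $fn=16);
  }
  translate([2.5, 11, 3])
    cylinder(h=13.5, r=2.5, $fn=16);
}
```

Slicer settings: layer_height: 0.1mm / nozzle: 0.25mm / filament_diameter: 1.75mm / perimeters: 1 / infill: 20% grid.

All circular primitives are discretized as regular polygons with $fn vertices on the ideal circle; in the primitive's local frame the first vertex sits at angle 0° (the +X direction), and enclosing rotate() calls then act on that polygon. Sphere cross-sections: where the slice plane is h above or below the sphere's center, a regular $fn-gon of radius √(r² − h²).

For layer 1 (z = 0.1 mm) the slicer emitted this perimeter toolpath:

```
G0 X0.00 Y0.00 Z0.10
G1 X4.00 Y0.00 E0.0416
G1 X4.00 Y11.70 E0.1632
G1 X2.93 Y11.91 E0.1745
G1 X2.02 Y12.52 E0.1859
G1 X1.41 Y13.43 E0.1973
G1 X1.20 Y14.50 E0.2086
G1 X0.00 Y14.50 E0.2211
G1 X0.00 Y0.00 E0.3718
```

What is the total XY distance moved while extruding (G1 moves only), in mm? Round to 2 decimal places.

35.77 mm

Sum the Euclidean lengths of each G1 segment: total = 35.77 mm.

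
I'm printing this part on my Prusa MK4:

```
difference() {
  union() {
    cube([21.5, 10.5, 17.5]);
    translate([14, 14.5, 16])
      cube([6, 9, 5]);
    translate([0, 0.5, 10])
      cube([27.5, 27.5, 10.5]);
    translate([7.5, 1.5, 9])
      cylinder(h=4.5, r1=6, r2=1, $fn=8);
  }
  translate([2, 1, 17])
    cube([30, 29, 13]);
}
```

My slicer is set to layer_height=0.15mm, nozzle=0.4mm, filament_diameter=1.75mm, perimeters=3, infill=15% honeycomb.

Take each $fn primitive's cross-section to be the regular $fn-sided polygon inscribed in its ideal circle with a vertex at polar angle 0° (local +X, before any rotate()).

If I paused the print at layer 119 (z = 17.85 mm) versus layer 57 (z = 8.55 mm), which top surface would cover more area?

layer 57 (z = 8.55 mm)

Layer 119 (z = 17.85): the cube is not intersected at this z (z outside [0, 17.5]); the 6×9 cube at (14, 14.5) contributes its full rectangle (area 54.00 mm²); the cube at (0, 0.5) (footprint 27.5×27.5) is included at this height (area 756.25 mm²); the cone at (7.5, 1.5) is absent (z outside [9, 13.5]); Combining (union): the 6×9 cube at (14, 14.5) lies entirely inside the 27.5×27.5 cube at (0, 0.5), so the union is just the 27.5×27.5 cube at (0, 0.5) — area = 756.25 mm²; the 30×29 cube at (2, 1) contributes its full rectangle (area 870.00 mm²); Subtracting the remaining from the first: starting from that combined region (756.25 mm²), the 30×29 cube at (2, 1) partially overlaps it — only the 688.50 mm² overlap (of its 870.00 mm²) is removed, clipping the outline — area = 67.75 mm². So its area = 67.75 mm². Layer 57 (z = 8.55): the 21.5×10.5 cube contributes its full rectangle (area 225.75 mm²); the cube at (14, 14.5) does not reach this height (z outside [16, 21]); the cube at (0, 0.5) is absent (z outside [10, 20.5]); the cone at (7.5, 1.5) does not reach this height (z outside [9, 13.5]); Taking the union: only the 21.5×10.5 cube is present, so the union is just that shape — area = 225.75 mm²; the cube at (2, 1) is not intersected at this z (z outside [17, 30]); Subtracting the remaining from the first: none of the subtracted shapes is present at this height, so that combined region is unchanged — area = 225.75 mm². So its area = 225.75 mm². Layer 57 is larger (225.75 vs 67.75 mm²).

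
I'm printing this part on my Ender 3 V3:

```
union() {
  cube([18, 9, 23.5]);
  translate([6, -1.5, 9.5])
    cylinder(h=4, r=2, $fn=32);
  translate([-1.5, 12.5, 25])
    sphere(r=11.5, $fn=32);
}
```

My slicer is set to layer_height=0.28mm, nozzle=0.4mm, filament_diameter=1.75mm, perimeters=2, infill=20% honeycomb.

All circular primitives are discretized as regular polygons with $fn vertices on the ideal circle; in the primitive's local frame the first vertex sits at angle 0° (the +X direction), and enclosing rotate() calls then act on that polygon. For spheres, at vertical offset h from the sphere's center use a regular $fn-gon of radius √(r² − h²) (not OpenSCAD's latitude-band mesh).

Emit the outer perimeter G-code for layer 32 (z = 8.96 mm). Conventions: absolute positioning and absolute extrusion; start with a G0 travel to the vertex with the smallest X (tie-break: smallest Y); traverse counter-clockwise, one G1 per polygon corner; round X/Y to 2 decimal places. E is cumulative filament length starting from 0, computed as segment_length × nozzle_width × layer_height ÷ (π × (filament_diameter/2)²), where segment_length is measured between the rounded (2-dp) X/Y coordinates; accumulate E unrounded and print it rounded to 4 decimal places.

G0 X0.00 Y0.00 Z8.96
G1 X18.00 Y0.00 E0.8382
G1 X18.00 Y9.00 E1.2572
G1 X0.00 Y9.00 E2.0954
G1 X0.00 Y0.00 E2.5145

At z = 8.96 mm: the cube is present — its section is the full 18×9 rectangle; the cylinder at (6, -1.5) is absent (z outside [9.5, 13.5]); the sphere at (-1.5, 12.5) is absent (|z−center|=16.040 > r=11.5); Combining (union): only the 18×9 cube is present, so the union is just that shape — 1 connected region. The outline is a single polygon with 4 vertices. Extrusion per mm of travel: 0.4 × 0.28 / (π × 0.875²) = 0.046564. Accumulating E over each segment gives final E = 2.5145.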